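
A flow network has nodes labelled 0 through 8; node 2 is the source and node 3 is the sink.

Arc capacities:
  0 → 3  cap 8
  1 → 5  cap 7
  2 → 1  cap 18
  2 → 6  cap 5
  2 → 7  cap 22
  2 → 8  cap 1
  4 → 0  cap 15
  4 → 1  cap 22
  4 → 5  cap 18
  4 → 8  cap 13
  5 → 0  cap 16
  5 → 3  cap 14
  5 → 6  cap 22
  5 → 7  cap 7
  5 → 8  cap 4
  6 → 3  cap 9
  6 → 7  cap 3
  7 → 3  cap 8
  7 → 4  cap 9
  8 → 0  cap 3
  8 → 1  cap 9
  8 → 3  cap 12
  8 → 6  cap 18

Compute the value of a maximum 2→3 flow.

augment #1: 2→6→3 bottleneck 5, total now 5
augment #2: 2→7→3 bottleneck 8, total now 13
augment #3: 2→8→3 bottleneck 1, total now 14
augment #4: 2→1→5→3 bottleneck 7, total now 21
augment #5: 2→7→4→0→3 bottleneck 8, total now 29
augment #6: 2→7→4→5→3 bottleneck 1, total now 30

Maximum flow value: 30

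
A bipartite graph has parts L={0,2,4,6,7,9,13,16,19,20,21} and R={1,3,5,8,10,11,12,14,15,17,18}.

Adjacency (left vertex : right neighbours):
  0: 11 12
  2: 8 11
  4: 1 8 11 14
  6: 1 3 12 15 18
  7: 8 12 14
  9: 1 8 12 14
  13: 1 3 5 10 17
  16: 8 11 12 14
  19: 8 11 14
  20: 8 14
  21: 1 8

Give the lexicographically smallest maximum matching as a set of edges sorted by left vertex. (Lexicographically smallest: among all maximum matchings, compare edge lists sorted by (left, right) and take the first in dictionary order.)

|M| = 7 (so the lex-smallest maximum matching has 7 edges)
process left vertices in ascending order; for each, take the smallest-labelled available neighbour that still permits 7 edges overall, or leave it unmatched if none does
lex-smallest matching: {0-11, 2-8, 4-1, 6-3, 7-12, 9-14, 13-5}

Lex-smallest maximum matching: {(0,11), (2,8), (4,1), (6,3), (7,12), (9,14), (13,5)}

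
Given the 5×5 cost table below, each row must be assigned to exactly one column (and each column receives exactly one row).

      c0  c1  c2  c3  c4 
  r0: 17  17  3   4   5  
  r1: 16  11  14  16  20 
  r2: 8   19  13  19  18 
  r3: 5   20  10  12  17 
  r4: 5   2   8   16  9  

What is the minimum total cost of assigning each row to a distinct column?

one of 3 optimal assignments: row0→col4 (cost 5), row1→col2 (cost 14), row2→col0 (cost 8), row3→col3 (cost 12), row4→col1 (cost 2)
total = 5 + 14 + 8 + 12 + 2 = 41

Minimum assignment cost: 41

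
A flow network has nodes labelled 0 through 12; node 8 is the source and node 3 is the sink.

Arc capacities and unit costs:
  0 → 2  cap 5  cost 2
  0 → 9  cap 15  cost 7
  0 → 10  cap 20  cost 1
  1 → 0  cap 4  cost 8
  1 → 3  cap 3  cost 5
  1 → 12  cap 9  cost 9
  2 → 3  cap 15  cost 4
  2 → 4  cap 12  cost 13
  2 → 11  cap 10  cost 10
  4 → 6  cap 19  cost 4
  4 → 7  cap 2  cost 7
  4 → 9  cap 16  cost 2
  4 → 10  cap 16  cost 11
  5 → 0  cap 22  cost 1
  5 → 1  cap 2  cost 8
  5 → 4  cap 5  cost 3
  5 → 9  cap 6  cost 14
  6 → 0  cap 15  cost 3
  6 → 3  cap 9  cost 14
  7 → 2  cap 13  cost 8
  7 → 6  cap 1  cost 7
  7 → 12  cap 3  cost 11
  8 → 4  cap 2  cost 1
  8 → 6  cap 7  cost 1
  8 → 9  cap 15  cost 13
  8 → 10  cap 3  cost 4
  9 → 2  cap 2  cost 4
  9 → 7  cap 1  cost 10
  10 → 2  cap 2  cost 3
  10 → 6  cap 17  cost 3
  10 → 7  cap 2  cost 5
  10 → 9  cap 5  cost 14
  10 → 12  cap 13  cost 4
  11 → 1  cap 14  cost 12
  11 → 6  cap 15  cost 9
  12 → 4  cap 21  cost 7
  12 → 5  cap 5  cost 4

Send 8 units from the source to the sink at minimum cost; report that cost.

shortest-cost path #1: 8→6→0→2→3 push 5 @ unit cost 10 (adds 50)
shortest-cost path #2: 8→10→2→3 push 2 @ unit cost 11 (adds 22)
shortest-cost path #3: 8→4→9→2→3 push 1 @ unit cost 11 (adds 11)
total cost = 83

Minimum cost for 8 units: 83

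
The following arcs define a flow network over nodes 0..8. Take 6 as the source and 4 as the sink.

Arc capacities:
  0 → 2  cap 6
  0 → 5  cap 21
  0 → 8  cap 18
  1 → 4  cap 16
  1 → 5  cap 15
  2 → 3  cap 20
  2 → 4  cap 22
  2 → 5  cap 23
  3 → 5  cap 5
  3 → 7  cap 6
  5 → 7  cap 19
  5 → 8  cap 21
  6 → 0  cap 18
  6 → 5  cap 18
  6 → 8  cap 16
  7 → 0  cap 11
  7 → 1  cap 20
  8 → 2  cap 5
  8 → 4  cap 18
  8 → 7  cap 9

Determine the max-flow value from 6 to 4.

Maximum flow value: 45

augment #1: 6→8→4 bottleneck 16, total now 16
augment #2: 6→0→2→4 bottleneck 6, total now 22
augment #3: 6→0→8→4 bottleneck 2, total now 24
augment #4: 6→0→8→2→4 bottleneck 5, total now 29
augment #5: 6→5→7→1→4 bottleneck 16, total now 45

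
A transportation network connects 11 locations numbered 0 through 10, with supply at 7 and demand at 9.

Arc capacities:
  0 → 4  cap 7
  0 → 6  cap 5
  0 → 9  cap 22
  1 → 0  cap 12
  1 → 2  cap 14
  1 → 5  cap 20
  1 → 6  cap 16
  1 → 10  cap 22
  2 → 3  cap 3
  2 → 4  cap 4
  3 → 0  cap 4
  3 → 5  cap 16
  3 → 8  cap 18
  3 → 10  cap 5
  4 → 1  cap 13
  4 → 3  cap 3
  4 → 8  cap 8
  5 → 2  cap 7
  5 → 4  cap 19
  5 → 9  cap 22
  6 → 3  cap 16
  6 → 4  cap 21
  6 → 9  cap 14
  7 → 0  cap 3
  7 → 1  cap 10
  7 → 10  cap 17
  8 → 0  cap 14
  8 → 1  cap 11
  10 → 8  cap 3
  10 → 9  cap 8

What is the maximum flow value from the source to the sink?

augment #1: 7→0→9 bottleneck 3, total now 3
augment #2: 7→10→9 bottleneck 8, total now 11
augment #3: 7→1→0→9 bottleneck 10, total now 21
augment #4: 7→10→8→0→9 bottleneck 3, total now 24

Maximum flow value: 24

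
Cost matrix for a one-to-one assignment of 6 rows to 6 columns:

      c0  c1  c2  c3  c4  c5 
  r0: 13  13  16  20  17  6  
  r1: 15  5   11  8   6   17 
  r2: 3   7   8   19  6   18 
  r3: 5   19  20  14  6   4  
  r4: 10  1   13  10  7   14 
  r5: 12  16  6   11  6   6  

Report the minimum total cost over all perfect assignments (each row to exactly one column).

Minimum assignment cost: 30

optimal assignment: row0→col5 (cost 6), row1→col3 (cost 8), row2→col0 (cost 3), row3→col4 (cost 6), row4→col1 (cost 1), row5→col2 (cost 6)
total = 6 + 8 + 3 + 6 + 1 + 6 = 30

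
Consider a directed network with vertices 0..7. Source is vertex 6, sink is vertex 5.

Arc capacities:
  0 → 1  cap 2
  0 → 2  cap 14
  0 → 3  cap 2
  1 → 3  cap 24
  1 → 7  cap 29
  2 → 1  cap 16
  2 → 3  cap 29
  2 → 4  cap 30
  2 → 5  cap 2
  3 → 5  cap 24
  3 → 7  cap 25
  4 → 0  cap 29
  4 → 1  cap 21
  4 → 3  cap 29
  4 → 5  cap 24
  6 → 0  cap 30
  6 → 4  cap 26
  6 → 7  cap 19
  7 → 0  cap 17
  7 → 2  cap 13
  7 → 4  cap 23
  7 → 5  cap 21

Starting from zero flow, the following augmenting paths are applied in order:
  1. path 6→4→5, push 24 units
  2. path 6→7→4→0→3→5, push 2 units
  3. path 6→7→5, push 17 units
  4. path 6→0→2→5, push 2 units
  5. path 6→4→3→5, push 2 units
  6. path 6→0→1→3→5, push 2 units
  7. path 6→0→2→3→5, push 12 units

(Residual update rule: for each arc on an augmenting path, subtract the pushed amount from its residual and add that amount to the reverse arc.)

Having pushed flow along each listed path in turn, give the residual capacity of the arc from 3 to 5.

Residual capacity of (3,5): 6

after path 1 (6→4→5, push 24): res(3,5)=24
after path 2 (6→7→4→0→3→5, push 2): res(3,5)=22
after path 3 (6→7→5, push 17): res(3,5)=22
after path 4 (6→0→2→5, push 2): res(3,5)=22
after path 5 (6→4→3→5, push 2): res(3,5)=20
after path 6 (6→0→1→3→5, push 2): res(3,5)=18
after path 7 (6→0→2→3→5, push 12): res(3,5)=6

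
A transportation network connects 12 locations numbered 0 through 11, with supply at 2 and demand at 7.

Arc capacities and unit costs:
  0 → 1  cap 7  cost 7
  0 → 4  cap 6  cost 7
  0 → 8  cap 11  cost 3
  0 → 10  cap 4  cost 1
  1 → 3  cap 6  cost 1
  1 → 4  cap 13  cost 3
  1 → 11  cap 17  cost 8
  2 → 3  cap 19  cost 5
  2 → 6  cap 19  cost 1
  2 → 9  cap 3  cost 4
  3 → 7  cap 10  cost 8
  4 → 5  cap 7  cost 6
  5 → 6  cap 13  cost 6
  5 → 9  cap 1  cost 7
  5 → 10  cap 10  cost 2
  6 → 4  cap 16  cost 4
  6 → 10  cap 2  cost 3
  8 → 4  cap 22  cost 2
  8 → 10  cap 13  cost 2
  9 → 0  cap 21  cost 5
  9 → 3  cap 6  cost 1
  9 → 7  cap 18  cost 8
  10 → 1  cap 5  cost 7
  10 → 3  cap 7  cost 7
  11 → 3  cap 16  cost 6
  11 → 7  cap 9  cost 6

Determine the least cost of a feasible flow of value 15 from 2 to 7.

Minimum cost for 15 units: 216

shortest-cost path #1: 2→9→7 push 3 @ unit cost 12 (adds 36)
shortest-cost path #2: 2→3→7 push 10 @ unit cost 13 (adds 130)
shortest-cost path #3: 2→6→10→1→11→7 push 2 @ unit cost 25 (adds 50)
total cost = 216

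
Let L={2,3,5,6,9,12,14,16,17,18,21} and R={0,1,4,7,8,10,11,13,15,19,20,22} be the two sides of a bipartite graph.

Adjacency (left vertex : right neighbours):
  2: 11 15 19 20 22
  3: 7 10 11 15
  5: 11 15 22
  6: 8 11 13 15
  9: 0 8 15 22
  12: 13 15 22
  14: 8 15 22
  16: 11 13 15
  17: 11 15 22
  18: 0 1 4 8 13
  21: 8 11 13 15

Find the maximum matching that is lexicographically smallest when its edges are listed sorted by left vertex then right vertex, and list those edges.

Lex-smallest maximum matching: {(2,19), (3,7), (5,11), (6,8), (9,0), (12,13), (14,15), (17,22), (18,1)}

|M| = 9 (so the lex-smallest maximum matching has 9 edges)
process left vertices in ascending order; for each, take the smallest-labelled available neighbour that still permits 9 edges overall, or leave it unmatched if none does
lex-smallest matching: {2-19, 3-7, 5-11, 6-8, 9-0, 12-13, 14-15, 17-22, 18-1}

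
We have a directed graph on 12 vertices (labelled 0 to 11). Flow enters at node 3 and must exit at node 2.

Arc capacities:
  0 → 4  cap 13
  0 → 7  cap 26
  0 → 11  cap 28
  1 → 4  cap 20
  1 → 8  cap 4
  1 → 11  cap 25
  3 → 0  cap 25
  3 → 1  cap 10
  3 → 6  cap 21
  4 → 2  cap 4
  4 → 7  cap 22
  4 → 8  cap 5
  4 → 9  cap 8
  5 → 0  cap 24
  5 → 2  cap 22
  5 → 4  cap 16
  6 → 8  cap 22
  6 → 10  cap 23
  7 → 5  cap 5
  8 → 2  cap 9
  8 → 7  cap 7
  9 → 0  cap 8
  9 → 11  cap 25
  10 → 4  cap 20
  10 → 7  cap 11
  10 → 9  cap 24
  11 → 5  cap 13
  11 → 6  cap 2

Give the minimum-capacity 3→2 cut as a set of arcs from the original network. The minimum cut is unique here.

augment #1: 3→0→4→2 push 4
augment #2: 3→1→8→2 push 4
augment #3: 3→6→8→2 push 5
augment #4: 3→0→7→5→2 push 5
augment #5: 3→0→11→5→2 push 13
max flow = 31; residual-reachable set from 3 gives S-side
cut edges (S→T): {(4,2), (7,5), (8,2), (11,5)} total cap 31

Min-cut arcs: {(4,2), (7,5), (8,2), (11,5)} (total capacity 31)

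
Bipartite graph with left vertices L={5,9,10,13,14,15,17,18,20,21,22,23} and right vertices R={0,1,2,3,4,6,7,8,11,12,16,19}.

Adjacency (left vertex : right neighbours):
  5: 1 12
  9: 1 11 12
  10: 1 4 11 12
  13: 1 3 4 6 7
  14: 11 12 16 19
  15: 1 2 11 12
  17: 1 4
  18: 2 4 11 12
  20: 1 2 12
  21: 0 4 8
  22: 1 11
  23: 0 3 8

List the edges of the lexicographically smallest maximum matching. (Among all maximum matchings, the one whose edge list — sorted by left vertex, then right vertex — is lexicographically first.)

|M| = 9 (so the lex-smallest maximum matching has 9 edges)
process left vertices in ascending order; for each, take the smallest-labelled available neighbour that still permits 9 edges overall, or leave it unmatched if none does
lex-smallest matching: {5-1, 9-11, 10-4, 13-3, 14-16, 15-2, 18-12, 21-0, 23-8}

Lex-smallest maximum matching: {(5,1), (9,11), (10,4), (13,3), (14,16), (15,2), (18,12), (21,0), (23,8)}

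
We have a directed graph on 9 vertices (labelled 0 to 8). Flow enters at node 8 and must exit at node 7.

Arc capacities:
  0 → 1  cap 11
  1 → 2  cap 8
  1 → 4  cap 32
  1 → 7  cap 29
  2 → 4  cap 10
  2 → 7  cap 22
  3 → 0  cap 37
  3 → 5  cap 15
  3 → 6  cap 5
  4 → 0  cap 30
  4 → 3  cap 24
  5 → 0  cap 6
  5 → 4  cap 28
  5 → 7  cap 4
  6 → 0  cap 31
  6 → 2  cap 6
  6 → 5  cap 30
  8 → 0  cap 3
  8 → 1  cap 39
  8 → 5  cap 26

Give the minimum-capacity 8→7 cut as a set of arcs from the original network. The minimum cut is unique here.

Min-cut arcs: {(1,2), (1,7), (3,6), (5,7)} (total capacity 46)

augment #1: 8→1→7 push 29
augment #2: 8→5→7 push 4
augment #3: 8→1→2→7 push 8
augment #4: 8→1→4→3→6→2→7 push 2
augment #5: 8→5→4→3→6→2→7 push 3
max flow = 46; residual-reachable set from 8 gives S-side
cut edges (S→T): {(1,2), (1,7), (3,6), (5,7)} total cap 46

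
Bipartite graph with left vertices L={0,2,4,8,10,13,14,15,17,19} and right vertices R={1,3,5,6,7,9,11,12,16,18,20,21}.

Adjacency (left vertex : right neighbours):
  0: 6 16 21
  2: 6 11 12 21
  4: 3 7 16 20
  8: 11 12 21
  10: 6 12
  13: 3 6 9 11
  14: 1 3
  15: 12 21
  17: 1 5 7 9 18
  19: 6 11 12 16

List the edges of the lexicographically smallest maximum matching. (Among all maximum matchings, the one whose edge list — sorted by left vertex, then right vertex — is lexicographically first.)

|M| = 9 (so the lex-smallest maximum matching has 9 edges)
process left vertices in ascending order; for each, take the smallest-labelled available neighbour that still permits 9 edges overall, or leave it unmatched if none does
lex-smallest matching: {0-6, 2-11, 4-3, 8-12, 13-9, 14-1, 15-21, 17-5, 19-16}

Lex-smallest maximum matching: {(0,6), (2,11), (4,3), (8,12), (13,9), (14,1), (15,21), (17,5), (19,16)}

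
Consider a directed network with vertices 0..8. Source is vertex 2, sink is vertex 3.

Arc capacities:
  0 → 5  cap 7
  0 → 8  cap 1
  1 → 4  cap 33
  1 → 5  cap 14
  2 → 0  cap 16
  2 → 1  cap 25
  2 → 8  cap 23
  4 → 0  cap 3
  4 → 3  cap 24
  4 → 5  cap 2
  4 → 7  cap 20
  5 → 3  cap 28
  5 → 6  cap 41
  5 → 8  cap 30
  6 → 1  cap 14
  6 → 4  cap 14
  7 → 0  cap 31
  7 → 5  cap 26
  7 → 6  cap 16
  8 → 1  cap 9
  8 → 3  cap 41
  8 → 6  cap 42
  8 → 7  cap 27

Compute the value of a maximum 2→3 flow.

augment #1: 2→8→3 bottleneck 23, total now 23
augment #2: 2→0→5→3 bottleneck 7, total now 30
augment #3: 2→0→8→3 bottleneck 1, total now 31
augment #4: 2→1→4→3 bottleneck 24, total now 55
augment #5: 2→1→5→3 bottleneck 1, total now 56

Maximum flow value: 56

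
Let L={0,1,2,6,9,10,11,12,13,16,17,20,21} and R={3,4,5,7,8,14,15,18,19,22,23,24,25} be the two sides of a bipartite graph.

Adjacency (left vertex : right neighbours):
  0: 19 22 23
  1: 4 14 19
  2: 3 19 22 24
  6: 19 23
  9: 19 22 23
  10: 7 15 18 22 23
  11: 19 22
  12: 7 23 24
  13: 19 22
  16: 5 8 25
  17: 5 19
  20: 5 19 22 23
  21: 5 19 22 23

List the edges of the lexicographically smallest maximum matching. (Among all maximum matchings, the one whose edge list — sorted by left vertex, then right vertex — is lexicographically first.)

|M| = 9 (so the lex-smallest maximum matching has 9 edges)
process left vertices in ascending order; for each, take the smallest-labelled available neighbour that still permits 9 edges overall, or leave it unmatched if none does
lex-smallest matching: {0-19, 1-4, 2-3, 6-23, 9-22, 10-7, 12-24, 16-8, 17-5}

Lex-smallest maximum matching: {(0,19), (1,4), (2,3), (6,23), (9,22), (10,7), (12,24), (16,8), (17,5)}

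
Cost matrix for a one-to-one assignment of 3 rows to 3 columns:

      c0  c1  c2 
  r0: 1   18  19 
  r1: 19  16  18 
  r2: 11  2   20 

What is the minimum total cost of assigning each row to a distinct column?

optimal assignment: row0→col0 (cost 1), row1→col2 (cost 18), row2→col1 (cost 2)
total = 1 + 18 + 2 = 21

Minimum assignment cost: 21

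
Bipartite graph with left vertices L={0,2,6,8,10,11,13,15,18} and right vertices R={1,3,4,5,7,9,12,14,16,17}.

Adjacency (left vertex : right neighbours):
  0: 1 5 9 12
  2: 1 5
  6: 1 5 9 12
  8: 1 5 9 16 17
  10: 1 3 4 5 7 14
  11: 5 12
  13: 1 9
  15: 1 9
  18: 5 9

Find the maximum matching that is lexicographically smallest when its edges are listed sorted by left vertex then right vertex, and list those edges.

Lex-smallest maximum matching: {(0,1), (2,5), (6,9), (8,16), (10,3), (11,12)}

|M| = 6 (so the lex-smallest maximum matching has 6 edges)
process left vertices in ascending order; for each, take the smallest-labelled available neighbour that still permits 6 edges overall, or leave it unmatched if none does
lex-smallest matching: {0-1, 2-5, 6-9, 8-16, 10-3, 11-12}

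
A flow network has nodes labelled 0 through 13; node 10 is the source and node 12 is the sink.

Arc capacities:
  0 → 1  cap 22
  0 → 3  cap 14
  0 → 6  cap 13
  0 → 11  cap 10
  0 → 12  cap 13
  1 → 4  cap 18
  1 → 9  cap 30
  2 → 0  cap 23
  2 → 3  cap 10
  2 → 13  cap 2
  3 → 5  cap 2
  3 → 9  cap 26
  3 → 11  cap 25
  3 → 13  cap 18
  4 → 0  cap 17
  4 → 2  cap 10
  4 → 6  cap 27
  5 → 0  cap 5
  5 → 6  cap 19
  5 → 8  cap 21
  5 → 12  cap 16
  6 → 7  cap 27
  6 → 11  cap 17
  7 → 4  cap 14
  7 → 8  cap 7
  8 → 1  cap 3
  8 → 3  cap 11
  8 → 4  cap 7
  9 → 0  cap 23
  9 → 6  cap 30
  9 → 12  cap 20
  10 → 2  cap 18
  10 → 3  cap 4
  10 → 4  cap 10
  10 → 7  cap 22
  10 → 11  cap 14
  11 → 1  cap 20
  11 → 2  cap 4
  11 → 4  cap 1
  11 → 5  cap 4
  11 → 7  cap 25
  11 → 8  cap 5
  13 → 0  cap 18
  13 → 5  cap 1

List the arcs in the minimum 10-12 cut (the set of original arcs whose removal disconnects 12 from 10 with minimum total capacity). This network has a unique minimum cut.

augment #1: 10→2→0→12 push 13
augment #2: 10→3→5→12 push 2
augment #3: 10→3→9→12 push 2
augment #4: 10→11→5→12 push 4
augment #5: 10→2→3→9→12 push 5
augment #6: 10→11→1→9→12 push 10
augment #7: 10→4→0→1→9→12 push 3
augment #8: 10→4→2→13→5→12 push 1
max flow = 40; residual-reachable set from 10 gives S-side
cut edges (S→T): {(0,12), (3,5), (9,12), (11,5), (13,5)} total cap 40

Min-cut arcs: {(0,12), (3,5), (9,12), (11,5), (13,5)} (total capacity 40)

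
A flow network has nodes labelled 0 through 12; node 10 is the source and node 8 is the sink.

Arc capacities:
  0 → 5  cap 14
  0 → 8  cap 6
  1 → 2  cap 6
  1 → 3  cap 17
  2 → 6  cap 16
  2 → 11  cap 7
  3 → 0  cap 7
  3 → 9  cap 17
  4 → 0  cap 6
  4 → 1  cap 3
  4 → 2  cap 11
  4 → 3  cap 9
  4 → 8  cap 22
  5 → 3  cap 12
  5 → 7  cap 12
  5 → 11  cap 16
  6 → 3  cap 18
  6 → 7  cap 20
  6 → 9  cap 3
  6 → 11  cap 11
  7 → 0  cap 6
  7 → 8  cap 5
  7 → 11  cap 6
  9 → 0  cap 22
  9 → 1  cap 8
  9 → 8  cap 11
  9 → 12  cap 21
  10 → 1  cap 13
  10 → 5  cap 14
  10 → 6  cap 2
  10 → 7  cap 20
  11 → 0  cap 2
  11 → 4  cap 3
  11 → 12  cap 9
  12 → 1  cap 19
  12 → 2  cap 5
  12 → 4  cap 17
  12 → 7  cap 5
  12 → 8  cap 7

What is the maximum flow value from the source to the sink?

Maximum flow value: 43

augment #1: 10→7→8 bottleneck 5, total now 5
augment #2: 10→6→9→8 bottleneck 2, total now 7
augment #3: 10→7→0→8 bottleneck 6, total now 13
augment #4: 10→1→3→9→8 bottleneck 9, total now 22
augment #5: 10→5→11→4→8 bottleneck 3, total now 25
augment #6: 10→5→11→12→8 bottleneck 7, total now 32
augment #7: 10→5→11→12→4→8 bottleneck 2, total now 34
augment #8: 10→1→3→9→12→4→8 bottleneck 4, total now 38
augment #9: 10→5→3→9→12→4→8 bottleneck 2, total now 40
augment #10: 10→7→11→5→3→9→12→4→8 bottleneck 2, total now 42
augment #11: 10→7→11→5→3→1→2→6→9→12→4→8 bottleneck 1, total now 43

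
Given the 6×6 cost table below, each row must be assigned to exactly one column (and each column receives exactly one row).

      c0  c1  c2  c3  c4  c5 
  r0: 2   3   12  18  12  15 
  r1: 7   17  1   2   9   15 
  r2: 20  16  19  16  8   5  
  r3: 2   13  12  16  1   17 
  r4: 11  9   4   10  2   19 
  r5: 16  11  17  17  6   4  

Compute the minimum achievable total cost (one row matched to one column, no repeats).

optimal assignment: row0→col1 (cost 3), row1→col3 (cost 2), row2→col5 (cost 5), row3→col0 (cost 2), row4→col2 (cost 4), row5→col4 (cost 6)
total = 3 + 2 + 5 + 2 + 4 + 6 = 22

Minimum assignment cost: 22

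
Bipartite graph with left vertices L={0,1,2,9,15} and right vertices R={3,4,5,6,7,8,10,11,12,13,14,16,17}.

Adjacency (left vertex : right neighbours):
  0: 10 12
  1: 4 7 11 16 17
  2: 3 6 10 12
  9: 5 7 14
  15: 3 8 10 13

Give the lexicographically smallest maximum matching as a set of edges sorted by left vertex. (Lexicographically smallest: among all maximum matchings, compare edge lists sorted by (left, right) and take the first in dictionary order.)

Lex-smallest maximum matching: {(0,10), (1,4), (2,3), (9,5), (15,8)}

|M| = 5 (so the lex-smallest maximum matching has 5 edges)
process left vertices in ascending order; for each, take the smallest-labelled available neighbour that still permits 5 edges overall, or leave it unmatched if none does
lex-smallest matching: {0-10, 1-4, 2-3, 9-5, 15-8}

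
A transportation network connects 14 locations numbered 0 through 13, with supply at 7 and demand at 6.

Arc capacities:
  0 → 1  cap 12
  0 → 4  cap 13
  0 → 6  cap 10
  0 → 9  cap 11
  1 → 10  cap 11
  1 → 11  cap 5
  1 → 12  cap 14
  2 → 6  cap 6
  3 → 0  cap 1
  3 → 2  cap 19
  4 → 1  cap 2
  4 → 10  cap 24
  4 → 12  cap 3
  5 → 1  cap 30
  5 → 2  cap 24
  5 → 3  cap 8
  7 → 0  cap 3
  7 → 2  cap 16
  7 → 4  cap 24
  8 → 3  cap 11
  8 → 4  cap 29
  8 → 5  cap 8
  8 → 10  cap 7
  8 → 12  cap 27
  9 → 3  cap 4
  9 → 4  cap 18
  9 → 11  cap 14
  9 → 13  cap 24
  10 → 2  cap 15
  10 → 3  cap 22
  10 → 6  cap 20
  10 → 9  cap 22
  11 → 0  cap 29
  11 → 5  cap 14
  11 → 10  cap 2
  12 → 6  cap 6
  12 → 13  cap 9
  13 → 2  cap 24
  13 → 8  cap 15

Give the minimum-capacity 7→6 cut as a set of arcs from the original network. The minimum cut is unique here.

augment #1: 7→0→6 push 3
augment #2: 7→2→6 push 6
augment #3: 7→4→10→6 push 20
augment #4: 7→4→12→6 push 3
augment #5: 7→4→1→12→6 push 1
max flow = 33; residual-reachable set from 7 gives S-side
cut edges (S→T): {(2,6), (7,0), (7,4)} total cap 33

Min-cut arcs: {(2,6), (7,0), (7,4)} (total capacity 33)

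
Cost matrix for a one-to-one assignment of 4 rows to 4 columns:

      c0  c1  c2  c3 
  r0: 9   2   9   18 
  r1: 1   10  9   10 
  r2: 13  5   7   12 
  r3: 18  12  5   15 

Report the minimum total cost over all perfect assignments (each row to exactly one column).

Minimum assignment cost: 20

optimal assignment: row0→col1 (cost 2), row1→col0 (cost 1), row2→col3 (cost 12), row3→col2 (cost 5)
total = 2 + 1 + 12 + 5 = 20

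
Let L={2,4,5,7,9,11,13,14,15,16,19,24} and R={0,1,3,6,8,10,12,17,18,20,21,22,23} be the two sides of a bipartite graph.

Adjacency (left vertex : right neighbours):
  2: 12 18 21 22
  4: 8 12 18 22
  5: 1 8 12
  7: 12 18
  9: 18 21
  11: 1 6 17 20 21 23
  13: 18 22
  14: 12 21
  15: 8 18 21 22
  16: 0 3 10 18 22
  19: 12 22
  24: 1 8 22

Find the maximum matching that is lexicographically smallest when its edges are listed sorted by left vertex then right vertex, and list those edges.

|M| = 8 (so the lex-smallest maximum matching has 8 edges)
process left vertices in ascending order; for each, take the smallest-labelled available neighbour that still permits 8 edges overall, or leave it unmatched if none does
lex-smallest matching: {2-12, 4-8, 5-1, 7-18, 9-21, 11-6, 13-22, 16-0}

Lex-smallest maximum matching: {(2,12), (4,8), (5,1), (7,18), (9,21), (11,6), (13,22), (16,0)}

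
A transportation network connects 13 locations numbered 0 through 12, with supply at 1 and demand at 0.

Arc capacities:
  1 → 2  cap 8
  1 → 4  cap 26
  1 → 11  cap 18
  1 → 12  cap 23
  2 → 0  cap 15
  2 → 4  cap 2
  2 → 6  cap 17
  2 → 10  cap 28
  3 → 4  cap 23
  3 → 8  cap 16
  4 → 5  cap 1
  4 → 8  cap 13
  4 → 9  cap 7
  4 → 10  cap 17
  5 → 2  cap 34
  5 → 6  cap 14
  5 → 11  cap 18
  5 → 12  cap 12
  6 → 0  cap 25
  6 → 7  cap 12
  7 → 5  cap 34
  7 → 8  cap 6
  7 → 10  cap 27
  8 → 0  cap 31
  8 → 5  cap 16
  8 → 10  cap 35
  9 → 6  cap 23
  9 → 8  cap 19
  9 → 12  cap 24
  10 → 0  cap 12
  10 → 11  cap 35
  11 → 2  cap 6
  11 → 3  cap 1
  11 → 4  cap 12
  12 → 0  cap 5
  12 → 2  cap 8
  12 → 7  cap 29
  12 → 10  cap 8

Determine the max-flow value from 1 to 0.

Maximum flow value: 71

augment #1: 1→2→0 bottleneck 8, total now 8
augment #2: 1→12→0 bottleneck 5, total now 13
augment #3: 1→4→8→0 bottleneck 13, total now 26
augment #4: 1→4→10→0 bottleneck 12, total now 38
augment #5: 1→11→2→0 bottleneck 6, total now 44
augment #6: 1→12→2→0 bottleneck 1, total now 45
augment #7: 1→4→5→6→0 bottleneck 1, total now 46
augment #8: 1→11→3→8→0 bottleneck 1, total now 47
augment #9: 1→12→2→6→0 bottleneck 7, total now 54
augment #10: 1→12→7→8→0 bottleneck 6, total now 60
augment #11: 1→11→4→9→6→0 bottleneck 7, total now 67
augment #12: 1→12→7→5→6→0 bottleneck 4, total now 71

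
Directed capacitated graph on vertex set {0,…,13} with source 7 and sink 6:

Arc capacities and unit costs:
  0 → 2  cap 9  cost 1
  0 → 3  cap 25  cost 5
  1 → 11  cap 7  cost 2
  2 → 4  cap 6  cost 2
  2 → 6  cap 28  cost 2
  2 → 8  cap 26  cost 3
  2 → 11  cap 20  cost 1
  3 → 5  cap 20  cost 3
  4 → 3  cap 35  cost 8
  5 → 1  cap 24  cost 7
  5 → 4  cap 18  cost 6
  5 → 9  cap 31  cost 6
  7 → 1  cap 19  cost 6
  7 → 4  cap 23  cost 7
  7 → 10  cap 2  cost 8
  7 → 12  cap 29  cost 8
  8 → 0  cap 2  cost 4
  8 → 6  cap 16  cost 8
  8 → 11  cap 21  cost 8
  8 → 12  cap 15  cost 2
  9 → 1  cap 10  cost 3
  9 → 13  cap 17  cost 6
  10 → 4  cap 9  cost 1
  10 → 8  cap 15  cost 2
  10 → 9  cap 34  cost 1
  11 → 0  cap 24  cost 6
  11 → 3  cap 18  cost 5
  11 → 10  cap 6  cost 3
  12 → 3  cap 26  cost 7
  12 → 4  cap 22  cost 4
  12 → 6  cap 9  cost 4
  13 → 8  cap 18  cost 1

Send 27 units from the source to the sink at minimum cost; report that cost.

shortest-cost path #1: 7→12→6 push 9 @ unit cost 12 (adds 108)
shortest-cost path #2: 7→10→8→0→2→6 push 2 @ unit cost 17 (adds 34)
shortest-cost path #3: 7→1→11→0→2→6 push 7 @ unit cost 17 (adds 119)
shortest-cost path #4: 7→12→3→5→9→13→8→6 push 9 @ unit cost 39 (adds 351)
total cost = 612

Minimum cost for 27 units: 612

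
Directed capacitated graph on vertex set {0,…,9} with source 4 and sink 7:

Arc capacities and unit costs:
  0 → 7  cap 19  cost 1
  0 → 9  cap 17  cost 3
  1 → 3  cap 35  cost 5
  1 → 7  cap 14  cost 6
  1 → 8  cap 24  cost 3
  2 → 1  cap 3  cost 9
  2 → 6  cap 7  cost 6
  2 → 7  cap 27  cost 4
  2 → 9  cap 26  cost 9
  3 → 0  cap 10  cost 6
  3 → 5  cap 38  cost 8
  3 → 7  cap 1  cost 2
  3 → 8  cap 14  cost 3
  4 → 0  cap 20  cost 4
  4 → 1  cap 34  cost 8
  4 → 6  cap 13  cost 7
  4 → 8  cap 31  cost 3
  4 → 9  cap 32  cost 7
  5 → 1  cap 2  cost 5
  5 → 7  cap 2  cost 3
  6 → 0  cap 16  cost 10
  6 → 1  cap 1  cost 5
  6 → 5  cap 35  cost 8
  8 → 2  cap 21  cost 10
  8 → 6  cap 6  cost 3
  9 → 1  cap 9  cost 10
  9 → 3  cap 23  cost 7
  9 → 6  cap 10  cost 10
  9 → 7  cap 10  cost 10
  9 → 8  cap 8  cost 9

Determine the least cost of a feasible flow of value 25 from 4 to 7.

shortest-cost path #1: 4→0→7 push 19 @ unit cost 5 (adds 95)
shortest-cost path #2: 4→1→7 push 6 @ unit cost 14 (adds 84)
total cost = 179

Minimum cost for 25 units: 179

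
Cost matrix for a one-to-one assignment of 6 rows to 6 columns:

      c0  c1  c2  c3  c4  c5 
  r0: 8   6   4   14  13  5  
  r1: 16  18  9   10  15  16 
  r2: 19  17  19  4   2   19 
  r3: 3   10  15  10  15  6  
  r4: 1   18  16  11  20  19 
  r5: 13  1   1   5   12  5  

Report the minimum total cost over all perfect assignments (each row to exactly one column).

optimal assignment: row0→col2 (cost 4), row1→col3 (cost 10), row2→col4 (cost 2), row3→col5 (cost 6), row4→col0 (cost 1), row5→col1 (cost 1)
total = 4 + 10 + 2 + 6 + 1 + 1 = 24

Minimum assignment cost: 24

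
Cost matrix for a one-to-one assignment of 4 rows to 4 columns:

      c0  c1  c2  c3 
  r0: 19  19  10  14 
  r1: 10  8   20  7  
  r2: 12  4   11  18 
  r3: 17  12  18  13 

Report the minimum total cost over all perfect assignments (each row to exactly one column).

optimal assignment: row0→col2 (cost 10), row1→col0 (cost 10), row2→col1 (cost 4), row3→col3 (cost 13)
total = 10 + 10 + 4 + 13 = 37

Minimum assignment cost: 37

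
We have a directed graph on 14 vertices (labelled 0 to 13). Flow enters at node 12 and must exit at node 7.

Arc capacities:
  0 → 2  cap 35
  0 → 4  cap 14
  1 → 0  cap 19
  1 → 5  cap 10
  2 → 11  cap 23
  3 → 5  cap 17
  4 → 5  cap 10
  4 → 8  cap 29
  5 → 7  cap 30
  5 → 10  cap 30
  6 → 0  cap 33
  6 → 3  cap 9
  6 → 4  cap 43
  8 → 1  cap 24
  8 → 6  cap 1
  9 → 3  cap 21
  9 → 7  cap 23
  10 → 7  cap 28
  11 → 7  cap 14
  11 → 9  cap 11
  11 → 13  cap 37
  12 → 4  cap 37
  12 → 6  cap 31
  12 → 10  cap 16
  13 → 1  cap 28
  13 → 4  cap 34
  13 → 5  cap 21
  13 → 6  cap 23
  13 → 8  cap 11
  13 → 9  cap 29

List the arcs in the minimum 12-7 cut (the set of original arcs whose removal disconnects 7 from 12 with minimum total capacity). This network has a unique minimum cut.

augment #1: 12→10→7 push 16
augment #2: 12→4→5→7 push 10
augment #3: 12→6→3→5→7 push 9
augment #4: 12→4→8→1→5→7 push 10
augment #5: 12→6→0→2→11→7 push 14
augment #6: 12→6→0→2→11→9→7 push 8
augment #7: 12→4→8→1→0→2→11→9→7 push 1
max flow = 68; residual-reachable set from 12 gives S-side
cut edges (S→T): {(1,5), (2,11), (4,5), (6,3), (12,10)} total cap 68

Min-cut arcs: {(1,5), (2,11), (4,5), (6,3), (12,10)} (total capacity 68)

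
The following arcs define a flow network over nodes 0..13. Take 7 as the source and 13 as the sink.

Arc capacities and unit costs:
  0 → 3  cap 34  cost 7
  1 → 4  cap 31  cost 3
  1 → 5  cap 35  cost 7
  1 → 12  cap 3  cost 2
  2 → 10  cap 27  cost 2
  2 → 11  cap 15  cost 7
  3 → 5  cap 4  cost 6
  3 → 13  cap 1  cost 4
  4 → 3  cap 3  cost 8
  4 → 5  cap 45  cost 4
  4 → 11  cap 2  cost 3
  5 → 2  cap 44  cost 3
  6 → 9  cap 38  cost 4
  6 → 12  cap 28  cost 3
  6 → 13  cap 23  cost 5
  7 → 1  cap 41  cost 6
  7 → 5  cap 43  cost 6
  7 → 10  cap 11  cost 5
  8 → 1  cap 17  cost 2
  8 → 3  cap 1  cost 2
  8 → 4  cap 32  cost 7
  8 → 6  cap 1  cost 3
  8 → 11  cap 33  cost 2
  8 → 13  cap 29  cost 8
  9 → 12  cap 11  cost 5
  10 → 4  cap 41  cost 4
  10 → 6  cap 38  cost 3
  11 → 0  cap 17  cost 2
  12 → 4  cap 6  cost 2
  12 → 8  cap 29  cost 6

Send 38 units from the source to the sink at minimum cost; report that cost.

shortest-cost path #1: 7→10→6→13 push 11 @ unit cost 13 (adds 143)
shortest-cost path #2: 7→5→2→10→6→13 push 12 @ unit cost 19 (adds 228)
shortest-cost path #3: 7→1→12→8→3→13 push 1 @ unit cost 20 (adds 20)
shortest-cost path #4: 7→1→12→8→13 push 2 @ unit cost 22 (adds 44)
shortest-cost path #5: 7→1→4→3→8→13 push 1 @ unit cost 23 (adds 23)
shortest-cost path #6: 7→5→2→10→6→12→8→13 push 11 @ unit cost 31 (adds 341)
total cost = 799

Minimum cost for 38 units: 799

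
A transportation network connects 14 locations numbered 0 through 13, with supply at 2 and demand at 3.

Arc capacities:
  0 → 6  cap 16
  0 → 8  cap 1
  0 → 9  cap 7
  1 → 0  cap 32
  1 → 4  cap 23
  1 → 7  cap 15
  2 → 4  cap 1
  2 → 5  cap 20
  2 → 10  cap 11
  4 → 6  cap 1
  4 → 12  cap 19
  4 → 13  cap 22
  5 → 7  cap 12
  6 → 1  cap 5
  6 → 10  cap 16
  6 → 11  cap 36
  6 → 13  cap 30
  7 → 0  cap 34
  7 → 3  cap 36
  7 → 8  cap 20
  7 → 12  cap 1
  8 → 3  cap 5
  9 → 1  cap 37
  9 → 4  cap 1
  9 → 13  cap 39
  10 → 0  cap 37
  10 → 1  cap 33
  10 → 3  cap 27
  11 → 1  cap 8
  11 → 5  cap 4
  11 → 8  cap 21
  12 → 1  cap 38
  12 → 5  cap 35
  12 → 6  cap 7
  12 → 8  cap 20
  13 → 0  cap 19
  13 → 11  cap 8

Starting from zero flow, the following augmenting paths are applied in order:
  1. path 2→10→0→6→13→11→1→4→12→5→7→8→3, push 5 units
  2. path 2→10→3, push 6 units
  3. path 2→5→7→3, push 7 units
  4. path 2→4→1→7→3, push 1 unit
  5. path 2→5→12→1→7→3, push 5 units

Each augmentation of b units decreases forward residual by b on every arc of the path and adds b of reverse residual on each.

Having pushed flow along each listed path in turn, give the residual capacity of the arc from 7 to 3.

after path 1 (2→10→0→6→13→11→1→4→12→5→7→8→3, push 5): res(7,3)=36
after path 2 (2→10→3, push 6): res(7,3)=36
after path 3 (2→5→7→3, push 7): res(7,3)=29
after path 4 (2→4→1→7→3, push 1): res(7,3)=28
after path 5 (2→5→12→1→7→3, push 5): res(7,3)=23

Residual capacity of (7,3): 23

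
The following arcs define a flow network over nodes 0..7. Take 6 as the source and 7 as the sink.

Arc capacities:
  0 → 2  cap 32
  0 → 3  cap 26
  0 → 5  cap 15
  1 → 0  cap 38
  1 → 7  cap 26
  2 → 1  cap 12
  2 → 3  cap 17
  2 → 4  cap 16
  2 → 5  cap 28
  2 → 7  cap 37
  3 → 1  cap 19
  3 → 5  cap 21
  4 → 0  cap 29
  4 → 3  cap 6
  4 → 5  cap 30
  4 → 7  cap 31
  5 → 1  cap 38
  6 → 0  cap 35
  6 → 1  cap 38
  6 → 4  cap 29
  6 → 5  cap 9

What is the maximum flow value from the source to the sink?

augment #1: 6→1→7 bottleneck 26, total now 26
augment #2: 6→4→7 bottleneck 29, total now 55
augment #3: 6→0→2→7 bottleneck 32, total now 87

Maximum flow value: 87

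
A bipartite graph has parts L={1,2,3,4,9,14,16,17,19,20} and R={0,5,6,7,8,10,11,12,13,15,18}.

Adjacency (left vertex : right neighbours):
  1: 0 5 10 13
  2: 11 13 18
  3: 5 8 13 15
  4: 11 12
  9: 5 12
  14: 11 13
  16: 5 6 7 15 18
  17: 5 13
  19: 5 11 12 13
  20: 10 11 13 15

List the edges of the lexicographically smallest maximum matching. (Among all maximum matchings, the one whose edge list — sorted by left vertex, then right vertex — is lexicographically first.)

Lex-smallest maximum matching: {(1,0), (2,18), (3,8), (4,11), (9,5), (14,13), (16,6), (19,12), (20,10)}

|M| = 9 (so the lex-smallest maximum matching has 9 edges)
process left vertices in ascending order; for each, take the smallest-labelled available neighbour that still permits 9 edges overall, or leave it unmatched if none does
lex-smallest matching: {1-0, 2-18, 3-8, 4-11, 9-5, 14-13, 16-6, 19-12, 20-10}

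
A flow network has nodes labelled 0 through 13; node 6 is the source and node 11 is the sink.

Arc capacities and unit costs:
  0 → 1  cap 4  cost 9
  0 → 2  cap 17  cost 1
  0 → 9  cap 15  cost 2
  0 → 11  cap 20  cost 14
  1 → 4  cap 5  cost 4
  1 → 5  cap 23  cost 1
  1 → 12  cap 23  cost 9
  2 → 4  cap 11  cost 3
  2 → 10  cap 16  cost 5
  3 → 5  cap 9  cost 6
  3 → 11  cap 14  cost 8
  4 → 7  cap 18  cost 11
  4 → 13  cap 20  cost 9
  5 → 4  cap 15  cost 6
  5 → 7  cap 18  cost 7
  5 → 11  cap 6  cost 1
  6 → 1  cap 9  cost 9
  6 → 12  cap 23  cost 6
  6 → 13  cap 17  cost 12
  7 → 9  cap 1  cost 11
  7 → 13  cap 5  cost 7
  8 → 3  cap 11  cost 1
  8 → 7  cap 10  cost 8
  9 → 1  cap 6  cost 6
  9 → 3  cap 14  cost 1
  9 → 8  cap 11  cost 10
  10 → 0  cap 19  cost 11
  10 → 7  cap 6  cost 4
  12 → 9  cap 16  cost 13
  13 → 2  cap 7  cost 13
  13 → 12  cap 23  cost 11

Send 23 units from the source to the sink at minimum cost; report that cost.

shortest-cost path #1: 6→1→5→11 push 6 @ unit cost 11 (adds 66)
shortest-cost path #2: 6→12→9→3→11 push 14 @ unit cost 28 (adds 392)
shortest-cost path #3: 6→13→2→10→0→11 push 3 @ unit cost 55 (adds 165)
total cost = 623

Minimum cost for 23 units: 623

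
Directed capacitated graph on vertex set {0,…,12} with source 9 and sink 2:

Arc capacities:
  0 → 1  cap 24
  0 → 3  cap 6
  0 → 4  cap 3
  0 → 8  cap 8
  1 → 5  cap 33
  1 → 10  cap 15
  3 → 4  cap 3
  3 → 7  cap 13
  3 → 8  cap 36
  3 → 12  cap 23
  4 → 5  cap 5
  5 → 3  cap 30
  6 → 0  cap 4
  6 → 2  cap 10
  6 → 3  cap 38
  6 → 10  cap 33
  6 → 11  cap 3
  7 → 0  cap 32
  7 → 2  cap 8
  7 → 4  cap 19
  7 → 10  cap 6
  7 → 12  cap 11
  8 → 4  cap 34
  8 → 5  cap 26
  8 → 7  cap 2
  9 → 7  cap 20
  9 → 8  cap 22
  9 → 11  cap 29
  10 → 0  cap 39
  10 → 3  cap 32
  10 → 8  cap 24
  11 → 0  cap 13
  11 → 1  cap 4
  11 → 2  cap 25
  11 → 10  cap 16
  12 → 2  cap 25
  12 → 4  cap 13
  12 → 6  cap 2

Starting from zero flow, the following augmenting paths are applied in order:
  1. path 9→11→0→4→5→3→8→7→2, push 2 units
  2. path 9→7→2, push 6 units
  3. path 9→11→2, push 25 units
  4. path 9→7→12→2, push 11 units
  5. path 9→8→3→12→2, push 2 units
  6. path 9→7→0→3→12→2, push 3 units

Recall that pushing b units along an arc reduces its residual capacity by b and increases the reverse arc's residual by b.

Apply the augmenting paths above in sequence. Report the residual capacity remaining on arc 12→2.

after path 1 (9→11→0→4→5→3→8→7→2, push 2): res(12,2)=25
after path 2 (9→7→2, push 6): res(12,2)=25
after path 3 (9→11→2, push 25): res(12,2)=25
after path 4 (9→7→12→2, push 11): res(12,2)=14
after path 5 (9→8→3→12→2, push 2): res(12,2)=12
after path 6 (9→7→0→3→12→2, push 3): res(12,2)=9

Residual capacity of (12,2): 9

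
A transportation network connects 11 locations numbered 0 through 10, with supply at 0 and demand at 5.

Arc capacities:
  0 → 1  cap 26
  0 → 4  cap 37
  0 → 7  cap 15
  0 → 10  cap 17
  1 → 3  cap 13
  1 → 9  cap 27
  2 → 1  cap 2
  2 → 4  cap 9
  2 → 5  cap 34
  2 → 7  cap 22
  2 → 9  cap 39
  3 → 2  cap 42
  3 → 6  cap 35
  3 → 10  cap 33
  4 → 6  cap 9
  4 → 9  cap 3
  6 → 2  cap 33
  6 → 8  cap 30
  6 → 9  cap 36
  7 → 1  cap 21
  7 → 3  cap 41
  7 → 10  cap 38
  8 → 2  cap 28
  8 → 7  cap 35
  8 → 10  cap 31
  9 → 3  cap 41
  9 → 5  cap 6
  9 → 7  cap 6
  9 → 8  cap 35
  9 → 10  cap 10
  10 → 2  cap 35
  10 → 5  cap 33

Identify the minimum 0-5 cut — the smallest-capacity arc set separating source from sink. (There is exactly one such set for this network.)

augment #1: 0→10→5 push 17
augment #2: 0→1→9→5 push 6
augment #3: 0→7→10→5 push 15
augment #4: 0→1→3→2→5 push 13
augment #5: 0→1→9→10→5 push 1
augment #6: 0→4→6→2→5 push 9
augment #7: 0→1→9→3→2→5 push 6
augment #8: 0→4→9→3→2→5 push 3
max flow = 70; residual-reachable set from 0 gives S-side
cut edges (S→T): {(0,1), (0,7), (0,10), (4,6), (4,9)} total cap 70

Min-cut arcs: {(0,1), (0,7), (0,10), (4,6), (4,9)} (total capacity 70)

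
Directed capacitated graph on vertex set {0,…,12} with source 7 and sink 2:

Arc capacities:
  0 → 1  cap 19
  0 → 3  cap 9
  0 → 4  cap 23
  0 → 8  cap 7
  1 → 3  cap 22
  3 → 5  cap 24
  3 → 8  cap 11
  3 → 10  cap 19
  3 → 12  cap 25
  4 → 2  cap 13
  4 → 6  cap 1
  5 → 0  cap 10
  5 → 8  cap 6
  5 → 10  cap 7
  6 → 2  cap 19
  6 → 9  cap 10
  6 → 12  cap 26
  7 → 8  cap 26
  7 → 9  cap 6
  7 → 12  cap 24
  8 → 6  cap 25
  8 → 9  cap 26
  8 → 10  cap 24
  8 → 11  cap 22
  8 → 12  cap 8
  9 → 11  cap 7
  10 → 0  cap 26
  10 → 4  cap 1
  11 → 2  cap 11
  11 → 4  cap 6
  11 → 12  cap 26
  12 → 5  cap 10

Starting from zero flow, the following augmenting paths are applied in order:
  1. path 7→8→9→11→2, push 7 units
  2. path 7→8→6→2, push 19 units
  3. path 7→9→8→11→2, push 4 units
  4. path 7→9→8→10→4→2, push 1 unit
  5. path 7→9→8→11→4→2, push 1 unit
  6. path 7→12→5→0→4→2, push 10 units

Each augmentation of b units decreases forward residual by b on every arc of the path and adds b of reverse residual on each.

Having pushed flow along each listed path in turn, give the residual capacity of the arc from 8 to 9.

Residual capacity of (8,9): 25

after path 1 (7→8→9→11→2, push 7): res(8,9)=19
after path 2 (7→8→6→2, push 19): res(8,9)=19
after path 3 (7→9→8→11→2, push 4): res(8,9)=23
after path 4 (7→9→8→10→4→2, push 1): res(8,9)=24
after path 5 (7→9→8→11→4→2, push 1): res(8,9)=25
after path 6 (7→12→5→0→4→2, push 10): res(8,9)=25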